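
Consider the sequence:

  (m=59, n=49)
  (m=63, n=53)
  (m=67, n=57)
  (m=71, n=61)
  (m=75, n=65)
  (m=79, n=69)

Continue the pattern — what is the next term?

M: 59, 63, 67, 71, 75, 79 → 83 (+4 each step).
N: 49, 53, 57, 61, 65, 69 → 73 (always 10 less than the m).
So the next term is (m=83, n=73).

(m=83, n=73)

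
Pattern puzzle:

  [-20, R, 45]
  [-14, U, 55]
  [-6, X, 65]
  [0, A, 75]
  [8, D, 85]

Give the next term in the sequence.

[14, G, 95]

First part goes -20, -14, -6, 0, 8 → 14 (alternating steps +6, +8, +6, +8, …).
For the letter, letters move forward 3 places in the alphabet, wrapping Z→A: R, U, X, A, D → G.
Third part: +10 each step, so 45, 55, 65, 75, 85 → 95.
Putting it together: [14, G, 95].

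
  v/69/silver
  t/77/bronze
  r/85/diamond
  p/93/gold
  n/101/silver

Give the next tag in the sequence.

Letter: v, t, r, p, n → l (letters move back 2 places in the alphabet).
Second component goes 69, 77, 85, 93, 101 → 109 (+8 each step).
Rank goes silver, bronze, diamond, gold, silver → bronze (repeats silver → bronze → diamond → gold).
So the next tag is l/109/bronze.

l/109/bronze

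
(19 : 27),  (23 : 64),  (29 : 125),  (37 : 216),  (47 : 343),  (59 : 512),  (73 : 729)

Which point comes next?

(89 : 1000)

First component: 19, 23, 29, 37, 47, 59, 73 → 89 (differences are 4, 6, 8, … (increasing by 2 each time)).
Second component — perfect cubes: 3³, 4³, 5³, …: 27, 64, 125, 216, 343, 512, 729 → 1000.
Putting it together: (89 : 1000).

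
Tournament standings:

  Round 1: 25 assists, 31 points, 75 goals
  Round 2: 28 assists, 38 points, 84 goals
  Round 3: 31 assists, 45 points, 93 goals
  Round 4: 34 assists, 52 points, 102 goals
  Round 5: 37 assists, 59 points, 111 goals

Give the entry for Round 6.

Assists: +3 each step; 25, 28, 31, 34, 37 → 40.
Points goes 31, 38, 45, 52, 59 → 66 (+7 each step).
For the goals, always 3 × the assists: 75, 84, 93, 102, 111 → 120.
So the next line is 40 assists, 66 points, 120 goals.

40 assists, 66 points, 120 goals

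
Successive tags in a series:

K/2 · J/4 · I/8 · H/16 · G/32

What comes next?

F/64

For the letter, letters move back 1 place in the alphabet: K, J, I, H, G → F.
Second component — ×2 each step: 2, 4, 8, 16, 32 → 64.
So the next tag is F/64.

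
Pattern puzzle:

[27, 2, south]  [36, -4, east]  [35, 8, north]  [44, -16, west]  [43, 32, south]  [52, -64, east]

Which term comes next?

First component — alternating steps +9, −1, +9, −1, …: 27, 36, 35, 44, 43, 52 → 51.
Second component: ×(-2) each step, so 2, -4, 8, -16, 32, -64 → 128.
For the direction, repeats south → east → north → west: south, east, north, west, south, east → north.
Combining the parts gives [51, 128, north].

[51, 128, north]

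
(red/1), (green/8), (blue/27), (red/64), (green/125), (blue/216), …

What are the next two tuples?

(red/343), (green/512)

For the colour, repeats red → green → blue: red, green, blue, red, green, blue → red → green.
Second component — perfect cubes: 1³, 2³, 3³, …: 1, 8, 27, 64, 125, 216 → 343 → 512.
So the next two tuples are (red/343) and (green/512).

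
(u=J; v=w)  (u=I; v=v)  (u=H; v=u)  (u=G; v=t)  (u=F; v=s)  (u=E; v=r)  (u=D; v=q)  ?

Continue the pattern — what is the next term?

U: J, I, H, G, F, E, D → C (letters move back 1 place in the alphabet).
V: letters move back 1 place in the alphabet; w, v, u, t, s, r, q → p.
Combining the parts gives (u=C; v=p).

(u=C; v=p)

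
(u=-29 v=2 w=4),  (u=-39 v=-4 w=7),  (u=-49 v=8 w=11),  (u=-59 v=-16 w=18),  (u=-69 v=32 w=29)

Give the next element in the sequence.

U — −10 each step: -29, -39, -49, -59, -69 → -79.
V goes 2, -4, 8, -16, 32 → -64 (×(-2) each step).
W: each term is the sum of the two before it; 4, 7, 11, 18, 29 → 47.
Combining the parts gives (u=-79 v=-64 w=47).

(u=-79 v=-64 w=47)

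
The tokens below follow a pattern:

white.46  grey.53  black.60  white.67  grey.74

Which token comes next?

Shade: white, grey, black, white, grey → black (repeats white → grey → black).
Second component — +7 each step: 46, 53, 60, 67, 74 → 81.
Combining the parts gives black.81.

black.81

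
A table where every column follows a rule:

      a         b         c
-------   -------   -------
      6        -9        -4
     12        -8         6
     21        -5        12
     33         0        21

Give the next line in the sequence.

Column a: differences are 6, 9, 12, … (increasing by 3 each time); 6, 12, 21, 33 → 48.
Column b: differences are 1, 3, 5, … (increasing by 2 each time); -9, -8, -5, 0 → 7.
Column c: always the previous value of the column a, so -4, 6, 12, 21 → 33.
Putting it together: 48  7  33.

48  7  33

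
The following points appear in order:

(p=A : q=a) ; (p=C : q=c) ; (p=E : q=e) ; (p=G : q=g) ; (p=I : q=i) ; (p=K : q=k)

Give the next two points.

P — letters move forward 2 places in the alphabet: A, C, E, G, I, K → M → O.
Q — letters move forward 2 places in the alphabet: a, c, e, g, i, k → m → o.
So the next two points are (p=M : q=m) and (p=O : q=o).

(p=M : q=m), (p=O : q=o)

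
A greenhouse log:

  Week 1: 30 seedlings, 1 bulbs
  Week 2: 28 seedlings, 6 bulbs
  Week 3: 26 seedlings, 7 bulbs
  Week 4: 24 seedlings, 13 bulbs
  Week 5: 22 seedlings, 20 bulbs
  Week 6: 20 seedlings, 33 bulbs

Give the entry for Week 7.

18 seedlings, 53 bulbs

Seedlings: −2 each step, so 30, 28, 26, 24, 22, 20 → 18.
For the bulbs, each term is the sum of the two before it: 1, 6, 7, 13, 20, 33 → 53.
So the next record is 18 seedlings, 53 bulbs.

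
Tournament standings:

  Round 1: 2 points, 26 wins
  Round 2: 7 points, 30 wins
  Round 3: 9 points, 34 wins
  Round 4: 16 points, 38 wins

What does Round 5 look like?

25 points, 42 wins

Points: 2, 7, 9, 16 → 25 (each term is the sum of the two before it).
Wins goes 26, 30, 34, 38 → 42 (+4 each step).
So the next line is 25 points, 42 wins.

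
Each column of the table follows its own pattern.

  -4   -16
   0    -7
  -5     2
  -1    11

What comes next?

First component goes -4, 0, -5, -1 → -6 (alternating steps +4, −5, +4, −5, …).
Second component: +9 each step; -16, -7, 2, 11 → 20.
Putting it together: -6  20.

-6  20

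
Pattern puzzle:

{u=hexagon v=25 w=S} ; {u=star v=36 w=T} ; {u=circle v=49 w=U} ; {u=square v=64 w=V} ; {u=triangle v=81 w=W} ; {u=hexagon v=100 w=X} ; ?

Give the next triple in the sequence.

{u=star v=121 w=Y}

U: hexagon, star, circle, square, triangle, hexagon → star (repeats hexagon → star → circle → square → triangle).
V goes 25, 36, 49, 64, 81, 100 → 121 (perfect squares: 5², 6², 7², …).
W: letters move forward 1 place in the alphabet, so S, T, U, V, W, X → Y.
So the next triple is {u=star v=121 w=Y}.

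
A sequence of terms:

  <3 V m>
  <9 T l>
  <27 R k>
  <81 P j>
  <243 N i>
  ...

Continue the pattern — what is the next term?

First entry goes 3, 9, 27, 81, 243 → 729 (×3 each step).
First letter: letters move back 2 places in the alphabet, so V, T, R, P, N → L.
Second letter: m, l, k, j, i → h (letters move back 1 place in the alphabet).
So the next term is <729 L h>.

<729 L h>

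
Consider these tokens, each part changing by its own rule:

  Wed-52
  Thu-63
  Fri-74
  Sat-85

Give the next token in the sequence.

Day: Wed, Thu, Fri, Sat → Sun (runs through the weekdays Mon→Sun).
Second component goes 52, 63, 74, 85 → 96 (+11 each step).
Combining the parts gives Sun-96.

Sun-96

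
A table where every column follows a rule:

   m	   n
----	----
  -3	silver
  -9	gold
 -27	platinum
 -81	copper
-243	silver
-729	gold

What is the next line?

-2187  platinum

Column m goes -3, -9, -27, -81, -243, -729 → -2187 (×3 each step).
Column n: repeats silver → gold → platinum → copper, so silver, gold, platinum, copper, silver, gold → platinum.
So the next line is -2187  platinum.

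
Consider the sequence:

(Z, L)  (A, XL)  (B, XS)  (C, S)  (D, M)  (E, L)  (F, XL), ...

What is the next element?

Letter goes Z, A, B, C, D, E, F → G (letters move forward 1 place in the alphabet, wrapping Z→A).
For the size, repeats L → XL → XS → S → M: L, XL, XS, S, M, L, XL → XS.
Putting it together: (G, XS).

(G, XS)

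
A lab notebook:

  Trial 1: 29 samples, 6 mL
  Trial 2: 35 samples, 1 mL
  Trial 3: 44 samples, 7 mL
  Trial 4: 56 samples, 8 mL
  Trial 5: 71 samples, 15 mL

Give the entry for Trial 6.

Samples — differences are 6, 9, 12, … (increasing by 3 each time): 29, 35, 44, 56, 71 → 89.
ML goes 6, 1, 7, 8, 15 → 23 (each term is the sum of the two before it).
Putting it together: 89 samples, 23 mL.

89 samples, 23 mL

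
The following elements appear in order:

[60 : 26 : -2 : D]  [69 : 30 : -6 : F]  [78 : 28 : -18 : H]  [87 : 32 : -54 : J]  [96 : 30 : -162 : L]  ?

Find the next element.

For the first value, +9 each step: 60, 69, 78, 87, 96 → 105.
Second value: alternating steps +4, −2, +4, −2, …, so 26, 30, 28, 32, 30 → 34.
Third value: ×3 each step, so -2, -6, -18, -54, -162 → -486.
Letter — letters move forward 2 places in the alphabet: D, F, H, J, L → N.
Putting it together: [105 : 34 : -486 : N].

[105 : 34 : -486 : N]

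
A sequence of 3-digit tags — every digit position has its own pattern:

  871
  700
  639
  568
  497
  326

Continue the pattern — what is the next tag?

255

First digit goes 8, 7, 6, 5, 4, 3 → 2 (−1 each step, mod 10).
Second digit: +3 each step, mod 10; 7, 0, 3, 6, 9, 2 → 5.
Third digit: −1 each step, mod 10; 1, 0, 9, 8, 7, 6 → 5.
So the next tag is 255.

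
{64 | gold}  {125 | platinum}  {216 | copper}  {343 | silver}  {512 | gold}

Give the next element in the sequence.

First part — perfect cubes: 4³, 5³, 6³, …: 64, 125, 216, 343, 512 → 729.
Metal: repeats gold → platinum → copper → silver; gold, platinum, copper, silver, gold → platinum.
Combining the parts gives {729 | platinum}.

{729 | platinum}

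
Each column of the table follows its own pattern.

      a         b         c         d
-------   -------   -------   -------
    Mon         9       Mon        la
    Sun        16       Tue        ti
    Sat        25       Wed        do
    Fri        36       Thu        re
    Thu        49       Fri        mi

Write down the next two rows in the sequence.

For the column a, runs backward through the weekdays Mon→Sun: Mon, Sun, Sat, Fri, Thu → Wed → Tue.
Column b goes 9, 16, 25, 36, 49 → 64 → 81 (perfect squares: 3², 4², 5², …).
For the column c, runs through the weekdays Mon→Sun: Mon, Tue, Wed, Thu, Fri → Sat → Sun.
Column d: la, ti, do, re, mi → fa → sol (runs through the solfège scale do→ti).
Putting the parts together: Wed  64  Sat  fa and then Tue  81  Sun  sol.

Wed  64  Sat  fa; Tue  81  Sun  sol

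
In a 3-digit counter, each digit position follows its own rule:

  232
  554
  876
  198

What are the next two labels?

410 then 732

First digit: 2, 5, 8, 1 → 4 → 7 (+3 each step, mod 10).
Second digit — +2 each step, mod 10: 3, 5, 7, 9 → 1 → 3.
Third digit goes 2, 4, 6, 8 → 0 → 2 (+2 each step, mod 10).
So the next two labels are 410 and 732.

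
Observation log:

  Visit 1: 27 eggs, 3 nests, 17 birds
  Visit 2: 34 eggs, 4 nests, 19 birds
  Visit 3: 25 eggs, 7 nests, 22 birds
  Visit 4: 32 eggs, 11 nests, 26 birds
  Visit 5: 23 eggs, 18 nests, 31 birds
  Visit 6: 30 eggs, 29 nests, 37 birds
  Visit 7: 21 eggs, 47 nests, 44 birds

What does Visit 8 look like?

Eggs goes 27, 34, 25, 32, 23, 30, 21 → 28 (alternating steps +7, −9, +7, −9, …).
Nests — each term is the sum of the two before it: 3, 4, 7, 11, 18, 29, 47 → 76.
Birds: differences are 2, 3, 4, … (increasing by 1 each time), so 17, 19, 22, 26, 31, 37, 44 → 52.
Combining the parts gives 28 eggs, 76 nests, 52 birds.

28 eggs, 76 nests, 52 birds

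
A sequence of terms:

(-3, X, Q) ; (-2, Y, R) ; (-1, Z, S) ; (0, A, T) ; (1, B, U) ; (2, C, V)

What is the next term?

(3, D, W)

First component: +1 each step; -3, -2, -1, 0, 1, 2 → 3.
First letter: X, Y, Z, A, B, C → D (letters move forward 1 place in the alphabet, wrapping Z→A).
Second letter goes Q, R, S, T, U, V → W (letters move forward 1 place in the alphabet).
So the next term is (3, D, W).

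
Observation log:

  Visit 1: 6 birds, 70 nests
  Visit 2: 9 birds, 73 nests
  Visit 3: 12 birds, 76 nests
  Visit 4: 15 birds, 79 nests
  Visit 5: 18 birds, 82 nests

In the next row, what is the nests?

85

Nests goes 70, 73, 76, 79, 82 → 85 (+3 each step).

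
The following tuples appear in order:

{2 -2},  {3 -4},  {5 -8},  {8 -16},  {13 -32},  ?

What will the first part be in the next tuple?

21

First part: each term is the sum of the two before it, so 2, 3, 5, 8, 13 → 21.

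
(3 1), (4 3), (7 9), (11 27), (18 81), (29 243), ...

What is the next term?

(47 729)

First component — each term is the sum of the two before it: 3, 4, 7, 11, 18, 29 → 47.
Second component goes 1, 3, 9, 27, 81, 243 → 729 (×3 each step).
Putting it together: (47 729).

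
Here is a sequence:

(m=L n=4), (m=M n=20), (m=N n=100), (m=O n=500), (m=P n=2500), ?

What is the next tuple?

M — letters move forward 1 place in the alphabet: L, M, N, O, P → Q.
N: 4, 20, 100, 500, 2500 → 12500 (×5 each step).
Putting it together: (m=Q n=12500).

(m=Q n=12500)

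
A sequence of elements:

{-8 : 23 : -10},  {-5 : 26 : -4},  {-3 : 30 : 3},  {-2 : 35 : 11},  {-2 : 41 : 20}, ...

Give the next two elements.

{-3 : 48 : 30}, {-5 : 56 : 41}

First coordinate: -8, -5, -3, -2, -2 → -3 → -5 (differences are 3, 2, 1, … (decreasing by 1 each time)).
Second coordinate: differences are 3, 4, 5, … (increasing by 1 each time), so 23, 26, 30, 35, 41 → 48 → 56.
Third coordinate goes -10, -4, 3, 11, 20 → 30 → 41 (differences are 6, 7, 8, … (increasing by 1 each time)).
Putting the parts together: {-3 : 48 : 30} and then {-5 : 56 : 41}.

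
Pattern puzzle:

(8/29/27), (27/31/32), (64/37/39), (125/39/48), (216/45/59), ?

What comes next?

First component: perfect cubes: 2³, 3³, 4³, …, so 8, 27, 64, 125, 216 → 343.
For the second component, alternating steps +2, +6, +2, +6, …: 29, 31, 37, 39, 45 → 47.
Third component — differences are 5, 7, 9, … (increasing by 2 each time): 27, 32, 39, 48, 59 → 72.
Combining the parts gives (343/47/72).

(343/47/72)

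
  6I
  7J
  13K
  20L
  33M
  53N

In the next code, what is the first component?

86

First component: each term is the sum of the two before it, so 6, 7, 13, 20, 33, 53 → 86.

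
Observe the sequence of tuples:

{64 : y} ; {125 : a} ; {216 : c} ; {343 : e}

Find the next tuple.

First entry goes 64, 125, 216, 343 → 512 (perfect cubes: 4³, 5³, 6³, …).
Letter: y, a, c, e → g (letters move forward 2 places in the alphabet, wrapping Z→A).
Combining the parts gives {512 : g}.

{512 : g}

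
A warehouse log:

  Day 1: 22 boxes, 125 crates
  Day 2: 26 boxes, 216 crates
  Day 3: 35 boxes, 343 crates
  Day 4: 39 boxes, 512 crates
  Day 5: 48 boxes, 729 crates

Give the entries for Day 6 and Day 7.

52 boxes, 1000 crates; 61 boxes, 1331 crates

Boxes: 22, 26, 35, 39, 48 → 52 → 61 (alternating steps +4, +9, +4, +9, …).
Crates: perfect cubes: 5³, 6³, 7³, …, so 125, 216, 343, 512, 729 → 1000 → 1331.
Putting the parts together: 52 boxes, 1000 crates and then 61 boxes, 1331 crates.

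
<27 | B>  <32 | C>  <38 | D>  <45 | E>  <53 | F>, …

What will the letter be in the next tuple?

For the letter, letters move forward 1 place in the alphabet: B, C, D, E, F → G.

G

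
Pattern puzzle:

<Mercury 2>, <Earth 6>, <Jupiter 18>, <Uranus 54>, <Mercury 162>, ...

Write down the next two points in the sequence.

Planet goes Mercury, Earth, Jupiter, Uranus, Mercury → Earth → Jupiter (repeats Mercury → Earth → Jupiter → Uranus).
Second entry: ×3 each step; 2, 6, 18, 54, 162 → 486 → 1458.
Putting the parts together: <Earth 486> and then <Jupiter 1458>.

<Earth 486>, <Jupiter 1458>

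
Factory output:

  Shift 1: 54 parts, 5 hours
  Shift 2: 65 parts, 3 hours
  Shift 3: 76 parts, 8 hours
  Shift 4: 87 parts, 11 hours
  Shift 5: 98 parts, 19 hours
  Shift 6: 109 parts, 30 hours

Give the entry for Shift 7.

Parts: +11 each step, so 54, 65, 76, 87, 98, 109 → 120.
Hours: 5, 3, 8, 11, 19, 30 → 49 (each term is the sum of the two before it).
Combining the parts gives 120 parts, 49 hours.

120 parts, 49 hours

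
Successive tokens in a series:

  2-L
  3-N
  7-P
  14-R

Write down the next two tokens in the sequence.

First component: 2, 3, 7, 14 → 24 → 37 (differences are 1, 4, 7, … (increasing by 3 each time)).
Letter: L, N, P, R → T → V (letters move forward 2 places in the alphabet).
Putting the parts together: 24-T and then 37-V.

24-T, 37-V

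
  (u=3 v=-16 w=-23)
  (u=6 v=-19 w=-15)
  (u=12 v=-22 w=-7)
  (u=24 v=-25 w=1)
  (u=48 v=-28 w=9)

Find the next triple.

U: ×2 each step; 3, 6, 12, 24, 48 → 96.
For the v, −3 each step: -16, -19, -22, -25, -28 → -31.
W: +8 each step, so -23, -15, -7, 1, 9 → 17.
Putting it together: (u=96 v=-31 w=17).

(u=96 v=-31 w=17)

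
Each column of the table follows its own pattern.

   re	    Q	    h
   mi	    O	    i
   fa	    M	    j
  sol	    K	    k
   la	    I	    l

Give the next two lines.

Note: runs through the solfège scale do→ti; re, mi, fa, sol, la → ti → do.
First letter — letters move back 2 places in the alphabet: Q, O, M, K, I → G → E.
Second letter: letters move forward 1 place in the alphabet, so h, i, j, k, l → m → n.
Putting the parts together: ti  G  m and then do  E  n.

ti  G  m; do  E  n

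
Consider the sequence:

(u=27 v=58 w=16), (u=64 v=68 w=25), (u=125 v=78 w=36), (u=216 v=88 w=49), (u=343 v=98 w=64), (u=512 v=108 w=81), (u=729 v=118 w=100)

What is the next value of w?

W goes 16, 25, 36, 49, 64, 81, 100 → 121 (perfect squares: 4², 5², 6², …).

121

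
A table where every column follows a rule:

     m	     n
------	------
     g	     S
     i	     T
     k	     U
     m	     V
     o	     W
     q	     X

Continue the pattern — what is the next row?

Column m: letters move forward 2 places in the alphabet, so g, i, k, m, o, q → s.
For the column n, letters move forward 1 place in the alphabet: S, T, U, V, W, X → Y.
Putting it together: s  Y.

s  Y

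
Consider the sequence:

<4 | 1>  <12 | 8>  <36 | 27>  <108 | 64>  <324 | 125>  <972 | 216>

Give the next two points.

For the first part, ×3 each step: 4, 12, 36, 108, 324, 972 → 2916 → 8748.
Second part goes 1, 8, 27, 64, 125, 216 → 343 → 512 (perfect cubes: 1³, 2³, 3³, …).
So the next two points are <2916 | 343> and <8748 | 512>.

<2916 | 343>, <8748 | 512>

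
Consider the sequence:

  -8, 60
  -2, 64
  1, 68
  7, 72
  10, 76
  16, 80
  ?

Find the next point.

First coordinate — alternating steps +6, +3, +6, +3, …: -8, -2, 1, 7, 10, 16 → 19.
For the second coordinate, +4 each step: 60, 64, 68, 72, 76, 80 → 84.
So the next point is 19, 84.

19, 84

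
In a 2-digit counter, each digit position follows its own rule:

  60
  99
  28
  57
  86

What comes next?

For the first digit, +3 each step, mod 10: 6, 9, 2, 5, 8 → 1.
Second digit: −1 each step, mod 10, so 0, 9, 8, 7, 6 → 5.
So the next tag is 15.

15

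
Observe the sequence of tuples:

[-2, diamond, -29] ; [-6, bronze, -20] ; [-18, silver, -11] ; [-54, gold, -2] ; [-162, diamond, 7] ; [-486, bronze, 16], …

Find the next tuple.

[-1458, silver, 25]

First slot: -2, -6, -18, -54, -162, -486 → -1458 (×3 each step).
Rank goes diamond, bronze, silver, gold, diamond, bronze → silver (repeats diamond → bronze → silver → gold).
Third slot: +9 each step, so -29, -20, -11, -2, 7, 16 → 25.
Combining the parts gives [-1458, silver, 25].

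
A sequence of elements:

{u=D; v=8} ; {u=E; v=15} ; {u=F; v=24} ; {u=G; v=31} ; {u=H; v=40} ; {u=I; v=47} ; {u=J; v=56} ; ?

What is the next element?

U: letters move forward 1 place in the alphabet, so D, E, F, G, H, I, J → K.
V: 8, 15, 24, 31, 40, 47, 56 → 63 (alternating steps +7, +9, +7, +9, …).
Combining the parts gives {u=K; v=63}.

{u=K; v=63}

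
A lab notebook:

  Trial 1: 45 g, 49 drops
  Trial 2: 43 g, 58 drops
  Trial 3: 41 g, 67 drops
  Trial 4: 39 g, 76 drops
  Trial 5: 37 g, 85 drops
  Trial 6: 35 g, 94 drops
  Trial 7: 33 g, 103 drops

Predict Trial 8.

G: −2 each step; 45, 43, 41, 39, 37, 35, 33 → 31.
Drops — +9 each step: 49, 58, 67, 76, 85, 94, 103 → 112.
Combining the parts gives 31 g, 112 drops.

31 g, 112 drops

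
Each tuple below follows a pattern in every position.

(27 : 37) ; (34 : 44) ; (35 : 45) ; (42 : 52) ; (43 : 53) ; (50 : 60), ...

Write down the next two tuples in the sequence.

(51 : 61), (58 : 68)

First part: 27, 34, 35, 42, 43, 50 → 51 → 58 (alternating steps +7, +1, +7, +1, …).
Second part goes 37, 44, 45, 52, 53, 60 → 61 → 68 (always 10 more than the first part).
Putting the parts together: (51 : 61) and then (58 : 68).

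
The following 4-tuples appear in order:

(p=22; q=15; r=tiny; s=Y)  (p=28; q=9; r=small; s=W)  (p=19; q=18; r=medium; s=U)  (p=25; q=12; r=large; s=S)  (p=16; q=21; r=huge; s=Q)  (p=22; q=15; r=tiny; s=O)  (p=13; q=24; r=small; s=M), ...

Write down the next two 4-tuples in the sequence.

(p=19; q=18; r=medium; s=K), (p=10; q=27; r=large; s=I)

P — alternating steps +6, −9, +6, −9, …: 22, 28, 19, 25, 16, 22, 13 → 19 → 10.
Q goes 15, 9, 18, 12, 21, 15, 24 → 18 → 27 (together with the p always sums to 37).
R — repeats tiny → small → medium → large → huge: tiny, small, medium, large, huge, tiny, small → medium → large.
S: Y, W, U, S, Q, O, M → K → I (letters move back 2 places in the alphabet).
So the next two 4-tuples are (p=19; q=18; r=medium; s=K) and (p=10; q=27; r=large; s=I).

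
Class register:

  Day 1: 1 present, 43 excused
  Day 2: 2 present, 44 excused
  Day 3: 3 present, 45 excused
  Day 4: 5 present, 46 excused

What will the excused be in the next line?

47

Excused: +1 each step; 43, 44, 45, 46 → 47.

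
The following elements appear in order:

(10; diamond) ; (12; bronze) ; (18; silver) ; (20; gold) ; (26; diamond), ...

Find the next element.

First slot — alternating steps +2, +6, +2, +6, …: 10, 12, 18, 20, 26 → 28.
For the rank, repeats diamond → bronze → silver → gold: diamond, bronze, silver, gold, diamond → bronze.
Combining the parts gives (28; bronze).

(28; bronze)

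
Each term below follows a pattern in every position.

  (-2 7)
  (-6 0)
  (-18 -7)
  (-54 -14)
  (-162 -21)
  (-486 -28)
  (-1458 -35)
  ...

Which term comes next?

(-4374 -42)

First part goes -2, -6, -18, -54, -162, -486, -1458 → -4374 (×3 each step).
Second part goes 7, 0, -7, -14, -21, -28, -35 → -42 (−7 each step).
Putting it together: (-4374 -42).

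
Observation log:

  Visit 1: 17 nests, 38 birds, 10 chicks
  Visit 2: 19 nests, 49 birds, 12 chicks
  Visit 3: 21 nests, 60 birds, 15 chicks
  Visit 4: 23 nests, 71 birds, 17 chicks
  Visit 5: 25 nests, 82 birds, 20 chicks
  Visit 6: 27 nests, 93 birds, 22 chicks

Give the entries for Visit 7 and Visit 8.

For the nests, +2 each step: 17, 19, 21, 23, 25, 27 → 29 → 31.
Birds goes 38, 49, 60, 71, 82, 93 → 104 → 115 (+11 each step).
Chicks — alternating steps +2, +3, +2, +3, …: 10, 12, 15, 17, 20, 22 → 25 → 27.
So the next two lines are 29 nests, 104 birds, 25 chicks and 31 nests, 115 birds, 27 chicks.

29 nests, 104 birds, 25 chicks; 31 nests, 115 birds, 27 chicks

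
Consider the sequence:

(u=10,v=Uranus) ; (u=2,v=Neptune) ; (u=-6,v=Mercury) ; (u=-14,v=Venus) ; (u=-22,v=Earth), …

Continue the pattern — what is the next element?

U: −8 each step, so 10, 2, -6, -14, -22 → -30.
V — runs through the planets Mercury→Neptune: Uranus, Neptune, Mercury, Venus, Earth → Mars.
So the next element is (u=-30,v=Mars).

(u=-30,v=Mars)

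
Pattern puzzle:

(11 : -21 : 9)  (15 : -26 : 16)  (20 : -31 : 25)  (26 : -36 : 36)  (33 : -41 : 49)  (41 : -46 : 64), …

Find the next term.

(50 : -51 : 81)

First part goes 11, 15, 20, 26, 33, 41 → 50 (differences are 4, 5, 6, … (increasing by 1 each time)).
Second part: −5 each step; -21, -26, -31, -36, -41, -46 → -51.
Third part: perfect squares: 3², 4², 5², …, so 9, 16, 25, 36, 49, 64 → 81.
Combining the parts gives (50 : -51 : 81).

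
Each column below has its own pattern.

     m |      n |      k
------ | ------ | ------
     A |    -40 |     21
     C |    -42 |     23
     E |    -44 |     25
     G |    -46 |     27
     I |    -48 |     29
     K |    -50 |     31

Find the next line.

Column m goes A, C, E, G, I, K → M (letters move forward 2 places in the alphabet).
Column n: −2 each step; -40, -42, -44, -46, -48, -50 → -52.
Column k: together with the column n always sums to -19, so 21, 23, 25, 27, 29, 31 → 33.
Putting it together: M  -52  33.

M  -52  33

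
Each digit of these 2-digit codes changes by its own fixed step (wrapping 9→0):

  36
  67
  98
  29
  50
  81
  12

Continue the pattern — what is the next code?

43

For the first digit, +3 each step, mod 10: 3, 6, 9, 2, 5, 8, 1 → 4.
Second digit: 6, 7, 8, 9, 0, 1, 2 → 3 (+1 each step, mod 10).
So the next code is 43.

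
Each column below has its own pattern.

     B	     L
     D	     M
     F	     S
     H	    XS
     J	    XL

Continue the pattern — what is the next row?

L  L

Letter — letters move forward 2 places in the alphabet: B, D, F, H, J → L.
Size — runs backward through clothing sizes XS→XL: L, M, S, XS, XL → L.
So the next row is L  L.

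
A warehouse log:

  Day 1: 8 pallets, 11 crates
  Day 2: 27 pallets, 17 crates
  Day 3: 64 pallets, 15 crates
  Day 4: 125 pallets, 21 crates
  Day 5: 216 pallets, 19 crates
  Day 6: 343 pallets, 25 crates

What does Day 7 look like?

Pallets: perfect cubes: 2³, 3³, 4³, …, so 8, 27, 64, 125, 216, 343 → 512.
Crates goes 11, 17, 15, 21, 19, 25 → 23 (alternating steps +6, −2, +6, −2, …).
Putting it together: 512 pallets, 23 crates.

512 pallets, 23 crates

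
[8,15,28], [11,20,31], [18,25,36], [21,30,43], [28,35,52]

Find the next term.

For the first component, alternating steps +3, +7, +3, +7, …: 8, 11, 18, 21, 28 → 31.
Second component: +5 each step, so 15, 20, 25, 30, 35 → 40.
Third component: differences are 3, 5, 7, … (increasing by 2 each time); 28, 31, 36, 43, 52 → 63.
Putting it together: [31,40,63].

[31,40,63]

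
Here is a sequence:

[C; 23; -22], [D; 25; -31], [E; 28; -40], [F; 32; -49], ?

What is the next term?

[G; 37; -58]

Letter: C, D, E, F → G (letters move forward 1 place in the alphabet).
Second part: 23, 25, 28, 32 → 37 (differences are 2, 3, 4, … (increasing by 1 each time)).
For the third part, −9 each step: -22, -31, -40, -49 → -58.
Putting it together: [G; 37; -58].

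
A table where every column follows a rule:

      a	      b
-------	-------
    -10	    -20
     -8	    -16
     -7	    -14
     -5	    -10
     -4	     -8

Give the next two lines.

Column a: alternating steps +2, +1, +2, +1, …, so -10, -8, -7, -5, -4 → -2 → -1.
Column b: always 2 × the column a; -20, -16, -14, -10, -8 → -4 → -2.
Putting the parts together: -2  -4 and then -1  -2.

-2  -4; -1  -2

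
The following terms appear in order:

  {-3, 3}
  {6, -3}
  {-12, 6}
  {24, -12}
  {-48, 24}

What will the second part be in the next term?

-48

First part — ×(-2) each step: -3, 6, -12, 24, -48 → 96.
Second part: always the previous value of the first part, so 3, -3, 6, -12, 24 → -48.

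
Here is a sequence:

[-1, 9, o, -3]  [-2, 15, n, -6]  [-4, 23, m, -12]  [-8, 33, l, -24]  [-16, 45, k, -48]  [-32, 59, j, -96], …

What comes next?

First slot goes -1, -2, -4, -8, -16, -32 → -64 (×2 each step).
Second slot: differences are 6, 8, 10, … (increasing by 2 each time), so 9, 15, 23, 33, 45, 59 → 75.
Letter: letters move back 1 place in the alphabet, so o, n, m, l, k, j → i.
Fourth slot: ×2 each step, so -3, -6, -12, -24, -48, -96 → -192.
So the next element is [-64, 75, i, -192].

[-64, 75, i, -192]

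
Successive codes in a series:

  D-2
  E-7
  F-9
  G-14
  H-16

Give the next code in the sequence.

Letter: letters move forward 1 place in the alphabet, so D, E, F, G, H → I.
Second component: alternating steps +5, +2, +5, +2, …; 2, 7, 9, 14, 16 → 21.
Putting it together: I-21.

I-21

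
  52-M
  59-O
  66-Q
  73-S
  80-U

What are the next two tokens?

87-W, 94-Y

First component: +7 each step; 52, 59, 66, 73, 80 → 87 → 94.
Letter: letters move forward 2 places in the alphabet; M, O, Q, S, U → W → Y.
So the next two tokens are 87-W and 94-Y.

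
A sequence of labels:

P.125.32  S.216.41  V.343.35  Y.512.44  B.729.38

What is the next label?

E.1000.47

Letter — letters move forward 3 places in the alphabet, wrapping Z→A: P, S, V, Y, B → E.
Second component: perfect cubes: 5³, 6³, 7³, …, so 125, 216, 343, 512, 729 → 1000.
Third component: alternating steps +9, −6, +9, −6, …, so 32, 41, 35, 44, 38 → 47.
Putting it together: E.1000.47.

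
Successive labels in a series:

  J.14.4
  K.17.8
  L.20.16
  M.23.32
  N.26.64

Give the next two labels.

Letter: letters move forward 1 place in the alphabet, so J, K, L, M, N → O → P.
Second component — +3 each step: 14, 17, 20, 23, 26 → 29 → 32.
For the third component, ×2 each step: 4, 8, 16, 32, 64 → 128 → 256.
So the next two labels are O.29.128 and P.32.256.

O.29.128, P.32.256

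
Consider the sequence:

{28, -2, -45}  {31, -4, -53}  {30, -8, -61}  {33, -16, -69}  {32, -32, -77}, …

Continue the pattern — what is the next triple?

{35, -64, -85}

First component — alternating steps +3, −1, +3, −1, …: 28, 31, 30, 33, 32 → 35.
Second component: -2, -4, -8, -16, -32 → -64 (×2 each step).
Third component goes -45, -53, -61, -69, -77 → -85 (−8 each step).
Combining the parts gives {35, -64, -85}.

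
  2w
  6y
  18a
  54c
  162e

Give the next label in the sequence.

For the first component, ×3 each step: 2, 6, 18, 54, 162 → 486.
Letter: letters move forward 2 places in the alphabet, wrapping Z→A; w, y, a, c, e → g.
Putting it together: 486g.

486g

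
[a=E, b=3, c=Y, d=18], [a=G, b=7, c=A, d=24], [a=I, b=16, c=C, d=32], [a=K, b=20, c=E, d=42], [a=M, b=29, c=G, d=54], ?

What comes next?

For the a, letters move forward 2 places in the alphabet: E, G, I, K, M → O.
B goes 3, 7, 16, 20, 29 → 33 (alternating steps +4, +9, +4, +9, …).
C: letters move forward 2 places in the alphabet, wrapping Z→A; Y, A, C, E, G → I.
D goes 18, 24, 32, 42, 54 → 68 (differences are 6, 8, 10, … (increasing by 2 each time)).
Putting it together: [a=O, b=33, c=I, d=68].

[a=O, b=33, c=I, d=68]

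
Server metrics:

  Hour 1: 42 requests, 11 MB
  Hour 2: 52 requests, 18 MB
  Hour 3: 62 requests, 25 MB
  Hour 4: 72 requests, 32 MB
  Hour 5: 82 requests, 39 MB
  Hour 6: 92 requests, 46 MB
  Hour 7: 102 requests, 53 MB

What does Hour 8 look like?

For the requests, +10 each step: 42, 52, 62, 72, 82, 92, 102 → 112.
MB: +7 each step, so 11, 18, 25, 32, 39, 46, 53 → 60.
Putting it together: 112 requests, 60 MB.

112 requests, 60 MB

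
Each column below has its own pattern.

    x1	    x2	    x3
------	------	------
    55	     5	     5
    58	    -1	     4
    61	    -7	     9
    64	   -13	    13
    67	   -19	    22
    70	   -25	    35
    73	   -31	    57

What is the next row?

Column x1: +3 each step; 55, 58, 61, 64, 67, 70, 73 → 76.
Column x2: −6 each step, so 5, -1, -7, -13, -19, -25, -31 → -37.
Column x3: each term is the sum of the two before it; 5, 4, 9, 13, 22, 35, 57 → 92.
So the next row is 76  -37  92.

76  -37  92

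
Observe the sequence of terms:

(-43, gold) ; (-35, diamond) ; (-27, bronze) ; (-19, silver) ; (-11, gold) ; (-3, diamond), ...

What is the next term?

(5, bronze)

First coordinate: +8 each step, so -43, -35, -27, -19, -11, -3 → 5.
Rank: repeats gold → diamond → bronze → silver, so gold, diamond, bronze, silver, gold, diamond → bronze.
So the next term is (5, bronze).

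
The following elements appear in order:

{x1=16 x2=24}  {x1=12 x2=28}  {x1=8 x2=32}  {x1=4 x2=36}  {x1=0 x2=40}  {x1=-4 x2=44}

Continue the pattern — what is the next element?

{x1=-8 x2=48}

X1: −4 each step, so 16, 12, 8, 4, 0, -4 → -8.
X2: 24, 28, 32, 36, 40, 44 → 48 (together with the x1 always sums to 40).
Combining the parts gives {x1=-8 x2=48}.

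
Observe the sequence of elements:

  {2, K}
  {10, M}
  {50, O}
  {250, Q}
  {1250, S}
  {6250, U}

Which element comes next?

{31250, W}

First component: ×5 each step; 2, 10, 50, 250, 1250, 6250 → 31250.
Letter — letters move forward 2 places in the alphabet: K, M, O, Q, S, U → W.
Putting it together: {31250, W}.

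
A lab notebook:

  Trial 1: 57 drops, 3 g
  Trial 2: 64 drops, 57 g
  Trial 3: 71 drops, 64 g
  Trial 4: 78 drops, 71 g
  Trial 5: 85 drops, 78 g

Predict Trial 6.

Drops — +7 each step: 57, 64, 71, 78, 85 → 92.
G — always the previous value of the drops: 3, 57, 64, 71, 78 → 85.
So the next line is 92 drops, 85 g.

92 drops, 85 g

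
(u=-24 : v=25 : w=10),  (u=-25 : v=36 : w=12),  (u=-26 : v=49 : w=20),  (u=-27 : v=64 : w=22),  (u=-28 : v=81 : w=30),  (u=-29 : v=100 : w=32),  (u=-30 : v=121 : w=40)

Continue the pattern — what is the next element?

(u=-31 : v=144 : w=42)

U: −1 each step; -24, -25, -26, -27, -28, -29, -30 → -31.
V: perfect squares: 5², 6², 7², …; 25, 36, 49, 64, 81, 100, 121 → 144.
W goes 10, 12, 20, 22, 30, 32, 40 → 42 (alternating steps +2, +8, +2, +8, …).
Combining the parts gives (u=-31 : v=144 : w=42).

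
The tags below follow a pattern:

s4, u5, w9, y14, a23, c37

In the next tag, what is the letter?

Letter: s, u, w, y, a, c → e (letters move forward 2 places in the alphabet, wrapping Z→A).

e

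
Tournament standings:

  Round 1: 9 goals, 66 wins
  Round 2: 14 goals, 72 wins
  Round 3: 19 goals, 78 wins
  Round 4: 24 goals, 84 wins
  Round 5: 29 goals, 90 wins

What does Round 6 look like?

Goals: +5 each step; 9, 14, 19, 24, 29 → 34.
Wins — +6 each step: 66, 72, 78, 84, 90 → 96.
Putting it together: 34 goals, 96 wins.

34 goals, 96 wins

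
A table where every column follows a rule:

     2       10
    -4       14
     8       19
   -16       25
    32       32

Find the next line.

First component: ×(-2) each step; 2, -4, 8, -16, 32 → -64.
Second component: differences are 4, 5, 6, … (increasing by 1 each time); 10, 14, 19, 25, 32 → 40.
Combining the parts gives -64  40.

-64  40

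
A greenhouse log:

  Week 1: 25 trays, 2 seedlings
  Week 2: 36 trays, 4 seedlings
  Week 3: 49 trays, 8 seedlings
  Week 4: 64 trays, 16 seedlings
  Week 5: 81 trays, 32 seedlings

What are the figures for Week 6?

Trays — perfect squares: 5², 6², 7², …: 25, 36, 49, 64, 81 → 100.
Seedlings goes 2, 4, 8, 16, 32 → 64 (×2 each step).
Combining the parts gives 100 trays, 64 seedlings.

100 trays, 64 seedlings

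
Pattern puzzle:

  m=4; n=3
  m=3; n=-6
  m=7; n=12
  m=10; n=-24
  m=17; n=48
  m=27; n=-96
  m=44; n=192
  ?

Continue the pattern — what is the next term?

M — each term is the sum of the two before it: 4, 3, 7, 10, 17, 27, 44 → 71.
N goes 3, -6, 12, -24, 48, -96, 192 → -384 (×(-2) each step).
Combining the parts gives m=71; n=-384.

m=71; n=-384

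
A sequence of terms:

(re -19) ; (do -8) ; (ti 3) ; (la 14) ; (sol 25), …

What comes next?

Note: runs backward through the solfège scale do→ti; re, do, ti, la, sol → fa.
Second part — +11 each step: -19, -8, 3, 14, 25 → 36.
Combining the parts gives (fa 36).

(fa 36)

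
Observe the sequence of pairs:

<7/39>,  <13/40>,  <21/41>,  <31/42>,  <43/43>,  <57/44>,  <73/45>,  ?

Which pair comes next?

First part: 7, 13, 21, 31, 43, 57, 73 → 91 (differences are 6, 8, 10, … (increasing by 2 each time)).
Second part: 39, 40, 41, 42, 43, 44, 45 → 46 (+1 each step).
So the next pair is <91/46>.

<91/46>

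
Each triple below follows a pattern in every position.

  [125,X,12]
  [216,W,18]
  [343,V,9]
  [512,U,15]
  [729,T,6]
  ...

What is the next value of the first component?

First component goes 125, 216, 343, 512, 729 → 1000 (perfect cubes: 5³, 6³, 7³, …).

1000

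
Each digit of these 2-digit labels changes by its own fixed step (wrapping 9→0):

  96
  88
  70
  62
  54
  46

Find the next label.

First digit — −1 each step, mod 10: 9, 8, 7, 6, 5, 4 → 3.
For the second digit, +2 each step, mod 10: 6, 8, 0, 2, 4, 6 → 8.
Combining the parts gives 38.

38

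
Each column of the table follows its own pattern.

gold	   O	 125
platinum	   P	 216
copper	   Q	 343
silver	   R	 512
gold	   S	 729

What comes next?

For the metal, repeats gold → platinum → copper → silver: gold, platinum, copper, silver, gold → platinum.
Letter — letters move forward 1 place in the alphabet: O, P, Q, R, S → T.
For the third component, perfect cubes: 5³, 6³, 7³, …: 125, 216, 343, 512, 729 → 1000.
Combining the parts gives platinum  T  1000.

platinum  T  1000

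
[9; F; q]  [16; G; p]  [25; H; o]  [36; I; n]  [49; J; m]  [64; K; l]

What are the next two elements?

[81; L; k], [100; M; j]

First component — perfect squares: 3², 4², 5², …: 9, 16, 25, 36, 49, 64 → 81 → 100.
First letter: letters move forward 1 place in the alphabet; F, G, H, I, J, K → L → M.
Second letter — letters move back 1 place in the alphabet: q, p, o, n, m, l → k → j.
So the next two elements are [81; L; k] and [100; M; j].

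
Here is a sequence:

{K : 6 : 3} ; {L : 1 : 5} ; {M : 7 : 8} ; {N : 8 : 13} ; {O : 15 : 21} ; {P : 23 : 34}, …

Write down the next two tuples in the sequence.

Letter: letters move forward 1 place in the alphabet, so K, L, M, N, O, P → Q → R.
Second slot: 6, 1, 7, 8, 15, 23 → 38 → 61 (each term is the sum of the two before it).
Third slot: 3, 5, 8, 13, 21, 34 → 55 → 89 (each term is the sum of the two before it).
So the next two tuples are {Q : 38 : 55} and {R : 61 : 89}.

{Q : 38 : 55}, {R : 61 : 89}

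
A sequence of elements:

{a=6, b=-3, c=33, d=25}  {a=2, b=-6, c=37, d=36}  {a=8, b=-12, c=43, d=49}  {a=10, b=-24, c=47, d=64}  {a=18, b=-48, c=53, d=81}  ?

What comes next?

A: each term is the sum of the two before it, so 6, 2, 8, 10, 18 → 28.
For the b, ×2 each step: -3, -6, -12, -24, -48 → -96.
C: alternating steps +4, +6, +4, +6, …; 33, 37, 43, 47, 53 → 57.
D goes 25, 36, 49, 64, 81 → 100 (perfect squares: 5², 6², 7², …).
So the next element is {a=28, b=-96, c=57, d=100}.

{a=28, b=-96, c=57, d=100}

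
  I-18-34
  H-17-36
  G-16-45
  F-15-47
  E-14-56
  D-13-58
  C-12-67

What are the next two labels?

Letter: letters move back 1 place in the alphabet, so I, H, G, F, E, D, C → B → A.
Second component — −1 each step: 18, 17, 16, 15, 14, 13, 12 → 11 → 10.
Third component: 34, 36, 45, 47, 56, 58, 67 → 69 → 78 (alternating steps +2, +9, +2, +9, …).
So the next two labels are B-11-69 and A-10-78.

B-11-69, A-10-78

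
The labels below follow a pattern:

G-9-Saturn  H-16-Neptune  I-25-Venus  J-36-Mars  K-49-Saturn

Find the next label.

For the letter, letters move forward 1 place in the alphabet: G, H, I, J, K → L.
Second component: perfect squares: 3², 4², 5², …, so 9, 16, 25, 36, 49 → 64.
For the planet, repeats Saturn → Neptune → Venus → Mars: Saturn, Neptune, Venus, Mars, Saturn → Neptune.
Combining the parts gives L-64-Neptune.

L-64-Neptune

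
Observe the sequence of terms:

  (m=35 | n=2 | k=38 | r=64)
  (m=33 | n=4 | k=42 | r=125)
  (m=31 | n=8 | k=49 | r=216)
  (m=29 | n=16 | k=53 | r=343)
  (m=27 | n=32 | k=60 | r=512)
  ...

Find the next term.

(m=25 | n=64 | k=64 | r=729)

M — −2 each step: 35, 33, 31, 29, 27 → 25.
N: ×2 each step; 2, 4, 8, 16, 32 → 64.
K — alternating steps +4, +7, +4, +7, …: 38, 42, 49, 53, 60 → 64.
R: 64, 125, 216, 343, 512 → 729 (perfect cubes: 4³, 5³, 6³, …).
Putting it together: (m=25 | n=64 | k=64 | r=729).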